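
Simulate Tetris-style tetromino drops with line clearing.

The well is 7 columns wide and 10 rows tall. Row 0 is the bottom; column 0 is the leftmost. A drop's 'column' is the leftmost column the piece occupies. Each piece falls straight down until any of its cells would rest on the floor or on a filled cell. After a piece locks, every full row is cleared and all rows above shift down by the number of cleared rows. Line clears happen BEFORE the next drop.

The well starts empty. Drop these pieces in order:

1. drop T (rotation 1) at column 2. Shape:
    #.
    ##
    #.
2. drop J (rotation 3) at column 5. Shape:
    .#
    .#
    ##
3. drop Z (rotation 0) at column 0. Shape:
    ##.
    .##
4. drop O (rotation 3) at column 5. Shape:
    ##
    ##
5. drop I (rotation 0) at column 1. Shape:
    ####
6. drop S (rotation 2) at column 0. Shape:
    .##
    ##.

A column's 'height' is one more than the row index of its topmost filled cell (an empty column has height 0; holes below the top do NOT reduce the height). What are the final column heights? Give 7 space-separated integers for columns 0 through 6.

Drop 1: T rot1 at col 2 lands with bottom-row=0; cleared 0 line(s) (total 0); column heights now [0 0 3 2 0 0 0], max=3
Drop 2: J rot3 at col 5 lands with bottom-row=0; cleared 0 line(s) (total 0); column heights now [0 0 3 2 0 1 3], max=3
Drop 3: Z rot0 at col 0 lands with bottom-row=3; cleared 0 line(s) (total 0); column heights now [5 5 4 2 0 1 3], max=5
Drop 4: O rot3 at col 5 lands with bottom-row=3; cleared 0 line(s) (total 0); column heights now [5 5 4 2 0 5 5], max=5
Drop 5: I rot0 at col 1 lands with bottom-row=5; cleared 0 line(s) (total 0); column heights now [5 6 6 6 6 5 5], max=6
Drop 6: S rot2 at col 0 lands with bottom-row=6; cleared 0 line(s) (total 0); column heights now [7 8 8 6 6 5 5], max=8

Answer: 7 8 8 6 6 5 5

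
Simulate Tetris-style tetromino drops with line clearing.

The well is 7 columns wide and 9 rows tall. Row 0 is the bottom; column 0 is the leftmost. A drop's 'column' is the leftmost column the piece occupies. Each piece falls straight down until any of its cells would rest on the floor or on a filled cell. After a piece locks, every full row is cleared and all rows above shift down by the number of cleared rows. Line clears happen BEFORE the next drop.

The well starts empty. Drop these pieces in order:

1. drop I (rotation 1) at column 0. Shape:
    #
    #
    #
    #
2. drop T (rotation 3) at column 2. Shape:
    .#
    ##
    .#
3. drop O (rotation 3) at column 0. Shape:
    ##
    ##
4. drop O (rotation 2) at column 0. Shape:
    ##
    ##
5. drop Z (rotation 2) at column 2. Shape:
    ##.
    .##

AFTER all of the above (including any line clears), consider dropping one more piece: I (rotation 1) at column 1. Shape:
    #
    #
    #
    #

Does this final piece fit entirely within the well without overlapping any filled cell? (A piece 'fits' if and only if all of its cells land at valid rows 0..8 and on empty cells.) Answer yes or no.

Answer: no

Derivation:
Drop 1: I rot1 at col 0 lands with bottom-row=0; cleared 0 line(s) (total 0); column heights now [4 0 0 0 0 0 0], max=4
Drop 2: T rot3 at col 2 lands with bottom-row=0; cleared 0 line(s) (total 0); column heights now [4 0 2 3 0 0 0], max=4
Drop 3: O rot3 at col 0 lands with bottom-row=4; cleared 0 line(s) (total 0); column heights now [6 6 2 3 0 0 0], max=6
Drop 4: O rot2 at col 0 lands with bottom-row=6; cleared 0 line(s) (total 0); column heights now [8 8 2 3 0 0 0], max=8
Drop 5: Z rot2 at col 2 lands with bottom-row=3; cleared 0 line(s) (total 0); column heights now [8 8 5 5 4 0 0], max=8
Test piece I rot1 at col 1 (width 1): heights before test = [8 8 5 5 4 0 0]; fits = False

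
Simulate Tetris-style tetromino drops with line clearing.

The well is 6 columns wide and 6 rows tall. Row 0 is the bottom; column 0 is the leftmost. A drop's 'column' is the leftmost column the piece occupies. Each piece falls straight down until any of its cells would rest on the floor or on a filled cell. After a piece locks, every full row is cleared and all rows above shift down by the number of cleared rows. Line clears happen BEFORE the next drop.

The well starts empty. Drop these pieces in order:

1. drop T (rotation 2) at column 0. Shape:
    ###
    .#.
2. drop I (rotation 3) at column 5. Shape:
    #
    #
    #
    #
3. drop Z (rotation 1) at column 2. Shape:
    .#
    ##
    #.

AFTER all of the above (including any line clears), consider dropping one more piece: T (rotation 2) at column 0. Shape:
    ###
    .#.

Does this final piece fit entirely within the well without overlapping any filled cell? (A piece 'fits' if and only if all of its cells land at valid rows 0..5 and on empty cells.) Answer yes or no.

Drop 1: T rot2 at col 0 lands with bottom-row=0; cleared 0 line(s) (total 0); column heights now [2 2 2 0 0 0], max=2
Drop 2: I rot3 at col 5 lands with bottom-row=0; cleared 0 line(s) (total 0); column heights now [2 2 2 0 0 4], max=4
Drop 3: Z rot1 at col 2 lands with bottom-row=2; cleared 0 line(s) (total 0); column heights now [2 2 4 5 0 4], max=5
Test piece T rot2 at col 0 (width 3): heights before test = [2 2 4 5 0 4]; fits = True

Answer: yes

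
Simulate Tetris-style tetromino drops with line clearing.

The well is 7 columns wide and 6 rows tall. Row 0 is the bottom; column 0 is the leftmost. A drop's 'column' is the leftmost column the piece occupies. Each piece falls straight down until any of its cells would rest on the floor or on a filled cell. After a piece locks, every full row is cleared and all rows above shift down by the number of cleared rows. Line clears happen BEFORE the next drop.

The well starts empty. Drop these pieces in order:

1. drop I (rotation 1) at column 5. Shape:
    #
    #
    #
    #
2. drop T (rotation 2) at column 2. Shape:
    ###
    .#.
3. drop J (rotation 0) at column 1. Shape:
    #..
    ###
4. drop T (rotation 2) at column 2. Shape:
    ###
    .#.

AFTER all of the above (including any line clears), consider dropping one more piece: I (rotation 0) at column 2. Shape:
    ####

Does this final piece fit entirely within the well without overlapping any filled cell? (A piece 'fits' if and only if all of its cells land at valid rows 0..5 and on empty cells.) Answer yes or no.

Drop 1: I rot1 at col 5 lands with bottom-row=0; cleared 0 line(s) (total 0); column heights now [0 0 0 0 0 4 0], max=4
Drop 2: T rot2 at col 2 lands with bottom-row=0; cleared 0 line(s) (total 0); column heights now [0 0 2 2 2 4 0], max=4
Drop 3: J rot0 at col 1 lands with bottom-row=2; cleared 0 line(s) (total 0); column heights now [0 4 3 3 2 4 0], max=4
Drop 4: T rot2 at col 2 lands with bottom-row=3; cleared 0 line(s) (total 0); column heights now [0 4 5 5 5 4 0], max=5
Test piece I rot0 at col 2 (width 4): heights before test = [0 4 5 5 5 4 0]; fits = True

Answer: yes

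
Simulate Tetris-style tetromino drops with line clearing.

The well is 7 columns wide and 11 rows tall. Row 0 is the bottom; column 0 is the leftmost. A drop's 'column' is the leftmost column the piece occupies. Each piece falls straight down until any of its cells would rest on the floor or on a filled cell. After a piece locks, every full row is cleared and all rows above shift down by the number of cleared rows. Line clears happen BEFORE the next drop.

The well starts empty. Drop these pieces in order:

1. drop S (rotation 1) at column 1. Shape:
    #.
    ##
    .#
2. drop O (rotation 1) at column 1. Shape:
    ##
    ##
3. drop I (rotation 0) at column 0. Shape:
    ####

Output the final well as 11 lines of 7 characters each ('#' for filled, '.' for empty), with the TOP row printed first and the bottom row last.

Drop 1: S rot1 at col 1 lands with bottom-row=0; cleared 0 line(s) (total 0); column heights now [0 3 2 0 0 0 0], max=3
Drop 2: O rot1 at col 1 lands with bottom-row=3; cleared 0 line(s) (total 0); column heights now [0 5 5 0 0 0 0], max=5
Drop 3: I rot0 at col 0 lands with bottom-row=5; cleared 0 line(s) (total 0); column heights now [6 6 6 6 0 0 0], max=6

Answer: .......
.......
.......
.......
.......
####...
.##....
.##....
.#.....
.##....
..#....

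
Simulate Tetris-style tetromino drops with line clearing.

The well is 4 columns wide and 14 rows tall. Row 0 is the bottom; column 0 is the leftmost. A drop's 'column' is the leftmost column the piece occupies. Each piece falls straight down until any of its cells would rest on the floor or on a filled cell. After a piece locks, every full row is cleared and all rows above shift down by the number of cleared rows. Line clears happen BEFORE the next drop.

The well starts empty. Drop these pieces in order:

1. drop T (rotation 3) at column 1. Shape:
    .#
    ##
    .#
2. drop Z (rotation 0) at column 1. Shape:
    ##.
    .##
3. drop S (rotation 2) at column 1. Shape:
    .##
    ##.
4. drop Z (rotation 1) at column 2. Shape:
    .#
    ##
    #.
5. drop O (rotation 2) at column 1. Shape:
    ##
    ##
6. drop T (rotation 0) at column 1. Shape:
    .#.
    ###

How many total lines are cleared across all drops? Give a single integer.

Answer: 0

Derivation:
Drop 1: T rot3 at col 1 lands with bottom-row=0; cleared 0 line(s) (total 0); column heights now [0 2 3 0], max=3
Drop 2: Z rot0 at col 1 lands with bottom-row=3; cleared 0 line(s) (total 0); column heights now [0 5 5 4], max=5
Drop 3: S rot2 at col 1 lands with bottom-row=5; cleared 0 line(s) (total 0); column heights now [0 6 7 7], max=7
Drop 4: Z rot1 at col 2 lands with bottom-row=7; cleared 0 line(s) (total 0); column heights now [0 6 9 10], max=10
Drop 5: O rot2 at col 1 lands with bottom-row=9; cleared 0 line(s) (total 0); column heights now [0 11 11 10], max=11
Drop 6: T rot0 at col 1 lands with bottom-row=11; cleared 0 line(s) (total 0); column heights now [0 12 13 12], max=13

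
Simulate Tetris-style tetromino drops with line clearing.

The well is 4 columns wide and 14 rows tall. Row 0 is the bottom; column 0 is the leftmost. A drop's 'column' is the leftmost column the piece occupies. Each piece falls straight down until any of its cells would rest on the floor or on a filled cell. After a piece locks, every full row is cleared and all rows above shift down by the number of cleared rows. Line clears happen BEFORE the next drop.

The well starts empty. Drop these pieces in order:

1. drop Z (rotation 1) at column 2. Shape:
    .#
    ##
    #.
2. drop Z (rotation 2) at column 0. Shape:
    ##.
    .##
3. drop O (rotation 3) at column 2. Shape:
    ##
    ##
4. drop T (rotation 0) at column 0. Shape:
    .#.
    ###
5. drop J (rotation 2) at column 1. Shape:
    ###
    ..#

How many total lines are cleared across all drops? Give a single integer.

Drop 1: Z rot1 at col 2 lands with bottom-row=0; cleared 0 line(s) (total 0); column heights now [0 0 2 3], max=3
Drop 2: Z rot2 at col 0 lands with bottom-row=2; cleared 0 line(s) (total 0); column heights now [4 4 3 3], max=4
Drop 3: O rot3 at col 2 lands with bottom-row=3; cleared 1 line(s) (total 1); column heights now [0 3 4 4], max=4
Drop 4: T rot0 at col 0 lands with bottom-row=4; cleared 0 line(s) (total 1); column heights now [5 6 5 4], max=6
Drop 5: J rot2 at col 1 lands with bottom-row=5; cleared 0 line(s) (total 1); column heights now [5 7 7 7], max=7

Answer: 1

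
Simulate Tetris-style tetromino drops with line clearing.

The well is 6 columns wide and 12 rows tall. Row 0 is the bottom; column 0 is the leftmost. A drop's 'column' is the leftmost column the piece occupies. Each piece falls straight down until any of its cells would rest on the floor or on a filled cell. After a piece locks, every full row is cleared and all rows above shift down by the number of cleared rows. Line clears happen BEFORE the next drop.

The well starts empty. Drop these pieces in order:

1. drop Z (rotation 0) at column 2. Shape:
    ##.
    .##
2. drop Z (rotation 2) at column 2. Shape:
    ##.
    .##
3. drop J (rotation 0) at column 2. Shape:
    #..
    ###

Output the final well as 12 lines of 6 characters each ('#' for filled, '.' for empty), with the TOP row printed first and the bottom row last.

Drop 1: Z rot0 at col 2 lands with bottom-row=0; cleared 0 line(s) (total 0); column heights now [0 0 2 2 1 0], max=2
Drop 2: Z rot2 at col 2 lands with bottom-row=2; cleared 0 line(s) (total 0); column heights now [0 0 4 4 3 0], max=4
Drop 3: J rot0 at col 2 lands with bottom-row=4; cleared 0 line(s) (total 0); column heights now [0 0 6 5 5 0], max=6

Answer: ......
......
......
......
......
......
..#...
..###.
..##..
...##.
..##..
...##.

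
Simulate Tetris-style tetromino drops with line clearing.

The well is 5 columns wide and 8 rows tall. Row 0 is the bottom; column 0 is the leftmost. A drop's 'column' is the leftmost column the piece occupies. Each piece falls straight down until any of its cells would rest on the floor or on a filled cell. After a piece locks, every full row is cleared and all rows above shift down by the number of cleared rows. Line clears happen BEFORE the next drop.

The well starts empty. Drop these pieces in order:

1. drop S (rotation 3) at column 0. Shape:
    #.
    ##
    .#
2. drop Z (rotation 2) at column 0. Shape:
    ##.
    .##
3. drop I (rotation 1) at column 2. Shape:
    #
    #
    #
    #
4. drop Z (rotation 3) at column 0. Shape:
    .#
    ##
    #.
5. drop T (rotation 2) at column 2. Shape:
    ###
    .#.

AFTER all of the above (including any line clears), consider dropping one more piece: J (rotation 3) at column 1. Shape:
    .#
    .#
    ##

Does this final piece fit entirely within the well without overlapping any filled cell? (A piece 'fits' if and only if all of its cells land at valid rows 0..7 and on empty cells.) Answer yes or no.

Answer: no

Derivation:
Drop 1: S rot3 at col 0 lands with bottom-row=0; cleared 0 line(s) (total 0); column heights now [3 2 0 0 0], max=3
Drop 2: Z rot2 at col 0 lands with bottom-row=2; cleared 0 line(s) (total 0); column heights now [4 4 3 0 0], max=4
Drop 3: I rot1 at col 2 lands with bottom-row=3; cleared 0 line(s) (total 0); column heights now [4 4 7 0 0], max=7
Drop 4: Z rot3 at col 0 lands with bottom-row=4; cleared 0 line(s) (total 0); column heights now [6 7 7 0 0], max=7
Drop 5: T rot2 at col 2 lands with bottom-row=6; cleared 0 line(s) (total 0); column heights now [6 7 8 8 8], max=8
Test piece J rot3 at col 1 (width 2): heights before test = [6 7 8 8 8]; fits = False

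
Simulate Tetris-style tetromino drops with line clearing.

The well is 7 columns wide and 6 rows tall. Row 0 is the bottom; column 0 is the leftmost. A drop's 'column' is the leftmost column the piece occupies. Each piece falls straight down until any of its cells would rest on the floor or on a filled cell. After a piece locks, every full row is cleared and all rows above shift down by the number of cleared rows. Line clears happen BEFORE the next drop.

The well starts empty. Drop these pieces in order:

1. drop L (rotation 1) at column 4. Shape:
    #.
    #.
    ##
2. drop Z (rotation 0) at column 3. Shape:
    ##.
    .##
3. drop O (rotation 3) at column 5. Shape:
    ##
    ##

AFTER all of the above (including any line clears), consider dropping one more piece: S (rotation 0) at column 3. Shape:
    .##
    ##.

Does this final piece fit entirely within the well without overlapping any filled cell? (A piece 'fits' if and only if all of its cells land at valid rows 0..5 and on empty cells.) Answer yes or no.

Answer: no

Derivation:
Drop 1: L rot1 at col 4 lands with bottom-row=0; cleared 0 line(s) (total 0); column heights now [0 0 0 0 3 1 0], max=3
Drop 2: Z rot0 at col 3 lands with bottom-row=3; cleared 0 line(s) (total 0); column heights now [0 0 0 5 5 4 0], max=5
Drop 3: O rot3 at col 5 lands with bottom-row=4; cleared 0 line(s) (total 0); column heights now [0 0 0 5 5 6 6], max=6
Test piece S rot0 at col 3 (width 3): heights before test = [0 0 0 5 5 6 6]; fits = False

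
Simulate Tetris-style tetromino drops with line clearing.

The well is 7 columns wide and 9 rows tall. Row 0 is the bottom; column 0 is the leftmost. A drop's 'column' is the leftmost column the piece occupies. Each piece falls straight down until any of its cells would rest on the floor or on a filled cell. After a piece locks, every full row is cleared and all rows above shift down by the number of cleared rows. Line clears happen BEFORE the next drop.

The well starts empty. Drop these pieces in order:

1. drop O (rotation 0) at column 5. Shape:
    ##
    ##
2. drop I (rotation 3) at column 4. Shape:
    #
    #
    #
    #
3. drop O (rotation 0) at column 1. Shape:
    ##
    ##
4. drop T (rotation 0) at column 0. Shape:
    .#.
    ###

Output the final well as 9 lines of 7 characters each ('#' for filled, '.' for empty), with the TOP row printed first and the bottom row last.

Answer: .......
.......
.......
.......
.......
.#..#..
###.#..
.##.###
.##.###

Derivation:
Drop 1: O rot0 at col 5 lands with bottom-row=0; cleared 0 line(s) (total 0); column heights now [0 0 0 0 0 2 2], max=2
Drop 2: I rot3 at col 4 lands with bottom-row=0; cleared 0 line(s) (total 0); column heights now [0 0 0 0 4 2 2], max=4
Drop 3: O rot0 at col 1 lands with bottom-row=0; cleared 0 line(s) (total 0); column heights now [0 2 2 0 4 2 2], max=4
Drop 4: T rot0 at col 0 lands with bottom-row=2; cleared 0 line(s) (total 0); column heights now [3 4 3 0 4 2 2], max=4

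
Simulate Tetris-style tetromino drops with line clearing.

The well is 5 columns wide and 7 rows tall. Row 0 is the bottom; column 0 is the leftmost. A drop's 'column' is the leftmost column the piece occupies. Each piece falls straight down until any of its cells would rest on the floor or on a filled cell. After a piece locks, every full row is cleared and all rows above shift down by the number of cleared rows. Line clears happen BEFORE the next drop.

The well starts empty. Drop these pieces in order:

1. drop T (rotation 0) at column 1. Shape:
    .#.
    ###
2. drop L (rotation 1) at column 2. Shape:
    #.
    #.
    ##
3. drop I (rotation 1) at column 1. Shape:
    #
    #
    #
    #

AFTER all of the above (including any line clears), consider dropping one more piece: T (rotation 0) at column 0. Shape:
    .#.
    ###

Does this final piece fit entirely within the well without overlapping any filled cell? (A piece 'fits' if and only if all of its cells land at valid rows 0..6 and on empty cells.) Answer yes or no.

Answer: yes

Derivation:
Drop 1: T rot0 at col 1 lands with bottom-row=0; cleared 0 line(s) (total 0); column heights now [0 1 2 1 0], max=2
Drop 2: L rot1 at col 2 lands with bottom-row=2; cleared 0 line(s) (total 0); column heights now [0 1 5 3 0], max=5
Drop 3: I rot1 at col 1 lands with bottom-row=1; cleared 0 line(s) (total 0); column heights now [0 5 5 3 0], max=5
Test piece T rot0 at col 0 (width 3): heights before test = [0 5 5 3 0]; fits = True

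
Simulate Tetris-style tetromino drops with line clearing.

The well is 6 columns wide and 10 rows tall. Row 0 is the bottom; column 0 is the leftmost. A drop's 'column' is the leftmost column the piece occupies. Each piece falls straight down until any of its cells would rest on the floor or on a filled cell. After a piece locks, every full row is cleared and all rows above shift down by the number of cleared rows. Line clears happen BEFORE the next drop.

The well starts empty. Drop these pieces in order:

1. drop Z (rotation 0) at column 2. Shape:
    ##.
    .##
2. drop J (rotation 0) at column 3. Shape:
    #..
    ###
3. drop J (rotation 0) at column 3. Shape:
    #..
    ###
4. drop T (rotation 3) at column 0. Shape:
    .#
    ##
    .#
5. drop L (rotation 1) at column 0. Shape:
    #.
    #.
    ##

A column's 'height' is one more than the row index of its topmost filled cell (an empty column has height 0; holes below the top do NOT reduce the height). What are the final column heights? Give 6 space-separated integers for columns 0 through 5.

Drop 1: Z rot0 at col 2 lands with bottom-row=0; cleared 0 line(s) (total 0); column heights now [0 0 2 2 1 0], max=2
Drop 2: J rot0 at col 3 lands with bottom-row=2; cleared 0 line(s) (total 0); column heights now [0 0 2 4 3 3], max=4
Drop 3: J rot0 at col 3 lands with bottom-row=4; cleared 0 line(s) (total 0); column heights now [0 0 2 6 5 5], max=6
Drop 4: T rot3 at col 0 lands with bottom-row=0; cleared 0 line(s) (total 0); column heights now [2 3 2 6 5 5], max=6
Drop 5: L rot1 at col 0 lands with bottom-row=3; cleared 0 line(s) (total 0); column heights now [6 4 2 6 5 5], max=6

Answer: 6 4 2 6 5 5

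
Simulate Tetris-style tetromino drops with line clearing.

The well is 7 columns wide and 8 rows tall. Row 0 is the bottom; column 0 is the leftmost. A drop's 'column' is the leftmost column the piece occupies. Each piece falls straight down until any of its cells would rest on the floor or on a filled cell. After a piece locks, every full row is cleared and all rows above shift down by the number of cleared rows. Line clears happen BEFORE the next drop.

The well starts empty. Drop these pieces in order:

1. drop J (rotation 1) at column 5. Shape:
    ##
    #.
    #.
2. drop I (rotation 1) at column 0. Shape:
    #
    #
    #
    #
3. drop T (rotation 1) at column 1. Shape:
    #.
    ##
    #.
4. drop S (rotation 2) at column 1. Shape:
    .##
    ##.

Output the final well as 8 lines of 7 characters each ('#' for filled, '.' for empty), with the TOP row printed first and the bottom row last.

Drop 1: J rot1 at col 5 lands with bottom-row=0; cleared 0 line(s) (total 0); column heights now [0 0 0 0 0 3 3], max=3
Drop 2: I rot1 at col 0 lands with bottom-row=0; cleared 0 line(s) (total 0); column heights now [4 0 0 0 0 3 3], max=4
Drop 3: T rot1 at col 1 lands with bottom-row=0; cleared 0 line(s) (total 0); column heights now [4 3 2 0 0 3 3], max=4
Drop 4: S rot2 at col 1 lands with bottom-row=3; cleared 0 line(s) (total 0); column heights now [4 4 5 5 0 3 3], max=5

Answer: .......
.......
.......
..##...
###....
##...##
###..#.
##...#.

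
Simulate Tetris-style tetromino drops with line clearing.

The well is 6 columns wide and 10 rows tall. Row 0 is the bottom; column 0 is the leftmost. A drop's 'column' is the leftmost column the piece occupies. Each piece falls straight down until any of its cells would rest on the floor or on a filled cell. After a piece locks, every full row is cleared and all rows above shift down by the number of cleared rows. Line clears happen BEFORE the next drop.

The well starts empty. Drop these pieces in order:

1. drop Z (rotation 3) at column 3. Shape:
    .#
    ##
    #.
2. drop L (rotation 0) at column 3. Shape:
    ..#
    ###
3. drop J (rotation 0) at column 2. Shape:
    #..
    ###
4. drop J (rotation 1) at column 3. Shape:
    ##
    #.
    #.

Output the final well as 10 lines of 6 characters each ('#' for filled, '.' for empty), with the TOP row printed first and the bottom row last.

Answer: ......
......
...##.
...#..
..##..
..####
...###
....#.
...##.
...#..

Derivation:
Drop 1: Z rot3 at col 3 lands with bottom-row=0; cleared 0 line(s) (total 0); column heights now [0 0 0 2 3 0], max=3
Drop 2: L rot0 at col 3 lands with bottom-row=3; cleared 0 line(s) (total 0); column heights now [0 0 0 4 4 5], max=5
Drop 3: J rot0 at col 2 lands with bottom-row=4; cleared 0 line(s) (total 0); column heights now [0 0 6 5 5 5], max=6
Drop 4: J rot1 at col 3 lands with bottom-row=5; cleared 0 line(s) (total 0); column heights now [0 0 6 8 8 5], max=8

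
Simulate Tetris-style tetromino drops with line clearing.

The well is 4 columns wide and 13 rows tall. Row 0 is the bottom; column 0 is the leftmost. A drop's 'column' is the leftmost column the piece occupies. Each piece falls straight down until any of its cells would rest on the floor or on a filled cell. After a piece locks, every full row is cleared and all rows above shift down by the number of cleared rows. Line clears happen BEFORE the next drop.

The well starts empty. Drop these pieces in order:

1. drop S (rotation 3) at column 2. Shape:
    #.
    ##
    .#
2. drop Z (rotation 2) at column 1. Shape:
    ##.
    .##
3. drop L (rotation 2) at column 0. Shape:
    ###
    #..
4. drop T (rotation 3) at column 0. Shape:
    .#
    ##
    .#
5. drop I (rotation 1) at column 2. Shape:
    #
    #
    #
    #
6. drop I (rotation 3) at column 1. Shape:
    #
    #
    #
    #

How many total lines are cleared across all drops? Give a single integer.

Drop 1: S rot3 at col 2 lands with bottom-row=0; cleared 0 line(s) (total 0); column heights now [0 0 3 2], max=3
Drop 2: Z rot2 at col 1 lands with bottom-row=3; cleared 0 line(s) (total 0); column heights now [0 5 5 4], max=5
Drop 3: L rot2 at col 0 lands with bottom-row=4; cleared 0 line(s) (total 0); column heights now [6 6 6 4], max=6
Drop 4: T rot3 at col 0 lands with bottom-row=6; cleared 0 line(s) (total 0); column heights now [8 9 6 4], max=9
Drop 5: I rot1 at col 2 lands with bottom-row=6; cleared 0 line(s) (total 0); column heights now [8 9 10 4], max=10
Drop 6: I rot3 at col 1 lands with bottom-row=9; cleared 0 line(s) (total 0); column heights now [8 13 10 4], max=13

Answer: 0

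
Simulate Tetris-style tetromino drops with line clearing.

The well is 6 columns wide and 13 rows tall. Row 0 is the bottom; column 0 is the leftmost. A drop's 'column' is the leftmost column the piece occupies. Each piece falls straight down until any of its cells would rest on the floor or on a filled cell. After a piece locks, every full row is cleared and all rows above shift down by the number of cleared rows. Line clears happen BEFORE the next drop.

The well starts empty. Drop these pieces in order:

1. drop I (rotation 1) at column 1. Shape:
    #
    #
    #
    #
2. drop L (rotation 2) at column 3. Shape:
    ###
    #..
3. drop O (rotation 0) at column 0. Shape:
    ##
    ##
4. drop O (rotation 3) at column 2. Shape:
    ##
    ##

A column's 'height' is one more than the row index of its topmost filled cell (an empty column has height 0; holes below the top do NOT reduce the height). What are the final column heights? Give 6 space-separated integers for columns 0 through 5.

Answer: 6 6 4 4 2 2

Derivation:
Drop 1: I rot1 at col 1 lands with bottom-row=0; cleared 0 line(s) (total 0); column heights now [0 4 0 0 0 0], max=4
Drop 2: L rot2 at col 3 lands with bottom-row=0; cleared 0 line(s) (total 0); column heights now [0 4 0 2 2 2], max=4
Drop 3: O rot0 at col 0 lands with bottom-row=4; cleared 0 line(s) (total 0); column heights now [6 6 0 2 2 2], max=6
Drop 4: O rot3 at col 2 lands with bottom-row=2; cleared 0 line(s) (total 0); column heights now [6 6 4 4 2 2], max=6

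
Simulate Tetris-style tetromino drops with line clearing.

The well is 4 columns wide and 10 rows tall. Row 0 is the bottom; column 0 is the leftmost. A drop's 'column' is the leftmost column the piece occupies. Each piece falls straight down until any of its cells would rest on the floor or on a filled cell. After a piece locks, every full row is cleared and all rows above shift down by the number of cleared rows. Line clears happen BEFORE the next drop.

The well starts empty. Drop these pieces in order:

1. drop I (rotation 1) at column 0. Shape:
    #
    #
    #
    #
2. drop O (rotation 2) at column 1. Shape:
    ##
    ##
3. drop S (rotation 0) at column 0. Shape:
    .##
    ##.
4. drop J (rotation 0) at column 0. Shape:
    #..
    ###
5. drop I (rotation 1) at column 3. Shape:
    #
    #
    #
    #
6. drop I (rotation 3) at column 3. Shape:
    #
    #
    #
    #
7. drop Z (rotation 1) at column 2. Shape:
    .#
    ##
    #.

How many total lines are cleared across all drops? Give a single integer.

Drop 1: I rot1 at col 0 lands with bottom-row=0; cleared 0 line(s) (total 0); column heights now [4 0 0 0], max=4
Drop 2: O rot2 at col 1 lands with bottom-row=0; cleared 0 line(s) (total 0); column heights now [4 2 2 0], max=4
Drop 3: S rot0 at col 0 lands with bottom-row=4; cleared 0 line(s) (total 0); column heights now [5 6 6 0], max=6
Drop 4: J rot0 at col 0 lands with bottom-row=6; cleared 0 line(s) (total 0); column heights now [8 7 7 0], max=8
Drop 5: I rot1 at col 3 lands with bottom-row=0; cleared 2 line(s) (total 2); column heights now [6 5 5 2], max=6
Drop 6: I rot3 at col 3 lands with bottom-row=2; cleared 1 line(s) (total 3); column heights now [5 4 4 5], max=5
Drop 7: Z rot1 at col 2 lands with bottom-row=4; cleared 0 line(s) (total 3); column heights now [5 4 6 7], max=7

Answer: 3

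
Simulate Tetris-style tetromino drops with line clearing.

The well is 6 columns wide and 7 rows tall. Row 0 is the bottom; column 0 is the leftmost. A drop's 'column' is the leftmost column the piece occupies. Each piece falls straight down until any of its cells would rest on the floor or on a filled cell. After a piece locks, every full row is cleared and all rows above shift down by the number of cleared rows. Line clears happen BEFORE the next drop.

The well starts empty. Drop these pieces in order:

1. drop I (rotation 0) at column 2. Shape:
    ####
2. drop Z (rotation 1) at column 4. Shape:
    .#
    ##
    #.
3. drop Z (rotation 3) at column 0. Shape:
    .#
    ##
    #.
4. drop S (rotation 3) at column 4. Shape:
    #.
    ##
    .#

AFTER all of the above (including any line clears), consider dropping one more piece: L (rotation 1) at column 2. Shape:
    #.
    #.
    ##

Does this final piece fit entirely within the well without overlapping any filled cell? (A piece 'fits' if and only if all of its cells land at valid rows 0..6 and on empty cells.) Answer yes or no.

Answer: yes

Derivation:
Drop 1: I rot0 at col 2 lands with bottom-row=0; cleared 0 line(s) (total 0); column heights now [0 0 1 1 1 1], max=1
Drop 2: Z rot1 at col 4 lands with bottom-row=1; cleared 0 line(s) (total 0); column heights now [0 0 1 1 3 4], max=4
Drop 3: Z rot3 at col 0 lands with bottom-row=0; cleared 0 line(s) (total 0); column heights now [2 3 1 1 3 4], max=4
Drop 4: S rot3 at col 4 lands with bottom-row=4; cleared 0 line(s) (total 0); column heights now [2 3 1 1 7 6], max=7
Test piece L rot1 at col 2 (width 2): heights before test = [2 3 1 1 7 6]; fits = True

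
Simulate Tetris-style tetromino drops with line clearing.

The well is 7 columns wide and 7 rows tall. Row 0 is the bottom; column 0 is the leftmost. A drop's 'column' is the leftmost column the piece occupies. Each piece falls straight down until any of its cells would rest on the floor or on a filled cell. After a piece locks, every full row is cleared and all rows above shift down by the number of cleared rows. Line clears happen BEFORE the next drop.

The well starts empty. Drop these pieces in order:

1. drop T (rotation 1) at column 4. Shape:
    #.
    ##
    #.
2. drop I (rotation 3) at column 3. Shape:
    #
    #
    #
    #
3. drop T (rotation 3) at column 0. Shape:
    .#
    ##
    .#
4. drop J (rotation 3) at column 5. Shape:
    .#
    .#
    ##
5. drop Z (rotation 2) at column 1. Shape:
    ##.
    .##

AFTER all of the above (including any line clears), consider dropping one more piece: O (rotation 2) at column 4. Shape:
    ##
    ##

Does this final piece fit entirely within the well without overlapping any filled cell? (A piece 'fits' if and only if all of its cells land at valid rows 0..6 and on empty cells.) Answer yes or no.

Answer: yes

Derivation:
Drop 1: T rot1 at col 4 lands with bottom-row=0; cleared 0 line(s) (total 0); column heights now [0 0 0 0 3 2 0], max=3
Drop 2: I rot3 at col 3 lands with bottom-row=0; cleared 0 line(s) (total 0); column heights now [0 0 0 4 3 2 0], max=4
Drop 3: T rot3 at col 0 lands with bottom-row=0; cleared 0 line(s) (total 0); column heights now [2 3 0 4 3 2 0], max=4
Drop 4: J rot3 at col 5 lands with bottom-row=2; cleared 0 line(s) (total 0); column heights now [2 3 0 4 3 3 5], max=5
Drop 5: Z rot2 at col 1 lands with bottom-row=4; cleared 0 line(s) (total 0); column heights now [2 6 6 5 3 3 5], max=6
Test piece O rot2 at col 4 (width 2): heights before test = [2 6 6 5 3 3 5]; fits = True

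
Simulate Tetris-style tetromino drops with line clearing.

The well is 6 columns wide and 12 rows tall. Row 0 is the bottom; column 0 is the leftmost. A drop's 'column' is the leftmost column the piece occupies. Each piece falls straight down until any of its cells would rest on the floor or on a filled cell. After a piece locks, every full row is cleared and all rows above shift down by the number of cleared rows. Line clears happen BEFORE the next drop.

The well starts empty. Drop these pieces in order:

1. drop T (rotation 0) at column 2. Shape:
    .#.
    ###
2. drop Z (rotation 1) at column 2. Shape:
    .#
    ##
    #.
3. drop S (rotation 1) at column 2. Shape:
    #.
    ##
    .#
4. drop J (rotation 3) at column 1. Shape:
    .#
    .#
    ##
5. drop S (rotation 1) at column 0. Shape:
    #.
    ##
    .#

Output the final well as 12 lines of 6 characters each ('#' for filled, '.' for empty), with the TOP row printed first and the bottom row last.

Drop 1: T rot0 at col 2 lands with bottom-row=0; cleared 0 line(s) (total 0); column heights now [0 0 1 2 1 0], max=2
Drop 2: Z rot1 at col 2 lands with bottom-row=1; cleared 0 line(s) (total 0); column heights now [0 0 3 4 1 0], max=4
Drop 3: S rot1 at col 2 lands with bottom-row=4; cleared 0 line(s) (total 0); column heights now [0 0 7 6 1 0], max=7
Drop 4: J rot3 at col 1 lands with bottom-row=7; cleared 0 line(s) (total 0); column heights now [0 8 10 6 1 0], max=10
Drop 5: S rot1 at col 0 lands with bottom-row=8; cleared 0 line(s) (total 0); column heights now [11 10 10 6 1 0], max=11

Answer: ......
#.....
###...
.##...
.##...
..#...
..##..
...#..
...#..
..##..
..##..
..###.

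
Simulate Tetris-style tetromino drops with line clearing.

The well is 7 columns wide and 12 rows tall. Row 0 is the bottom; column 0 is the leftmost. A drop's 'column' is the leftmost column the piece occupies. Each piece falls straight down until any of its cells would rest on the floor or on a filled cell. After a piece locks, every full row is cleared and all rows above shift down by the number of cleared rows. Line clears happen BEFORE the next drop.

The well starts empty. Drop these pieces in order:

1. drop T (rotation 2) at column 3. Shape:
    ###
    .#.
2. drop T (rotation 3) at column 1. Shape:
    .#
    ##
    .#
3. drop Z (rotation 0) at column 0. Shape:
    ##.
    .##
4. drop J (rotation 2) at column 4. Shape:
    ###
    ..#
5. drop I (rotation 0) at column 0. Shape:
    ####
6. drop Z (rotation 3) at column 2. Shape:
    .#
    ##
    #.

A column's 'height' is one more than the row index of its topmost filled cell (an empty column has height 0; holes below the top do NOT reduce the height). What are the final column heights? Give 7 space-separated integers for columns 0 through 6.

Drop 1: T rot2 at col 3 lands with bottom-row=0; cleared 0 line(s) (total 0); column heights now [0 0 0 2 2 2 0], max=2
Drop 2: T rot3 at col 1 lands with bottom-row=0; cleared 0 line(s) (total 0); column heights now [0 2 3 2 2 2 0], max=3
Drop 3: Z rot0 at col 0 lands with bottom-row=3; cleared 0 line(s) (total 0); column heights now [5 5 4 2 2 2 0], max=5
Drop 4: J rot2 at col 4 lands with bottom-row=1; cleared 0 line(s) (total 0); column heights now [5 5 4 2 3 3 3], max=5
Drop 5: I rot0 at col 0 lands with bottom-row=5; cleared 0 line(s) (total 0); column heights now [6 6 6 6 3 3 3], max=6
Drop 6: Z rot3 at col 2 lands with bottom-row=6; cleared 0 line(s) (total 0); column heights now [6 6 8 9 3 3 3], max=9

Answer: 6 6 8 9 3 3 3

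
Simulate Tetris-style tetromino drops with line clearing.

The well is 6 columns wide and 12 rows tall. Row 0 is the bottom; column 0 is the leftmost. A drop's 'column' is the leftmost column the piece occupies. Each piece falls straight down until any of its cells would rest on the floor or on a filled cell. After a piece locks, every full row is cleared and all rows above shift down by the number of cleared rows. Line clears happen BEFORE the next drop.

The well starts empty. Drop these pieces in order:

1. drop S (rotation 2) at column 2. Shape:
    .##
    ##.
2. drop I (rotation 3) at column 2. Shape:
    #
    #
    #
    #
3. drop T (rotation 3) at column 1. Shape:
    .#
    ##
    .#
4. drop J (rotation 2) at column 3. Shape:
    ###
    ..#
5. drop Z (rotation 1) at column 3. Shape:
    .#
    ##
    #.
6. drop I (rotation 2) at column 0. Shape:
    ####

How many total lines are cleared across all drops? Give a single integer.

Answer: 0

Derivation:
Drop 1: S rot2 at col 2 lands with bottom-row=0; cleared 0 line(s) (total 0); column heights now [0 0 1 2 2 0], max=2
Drop 2: I rot3 at col 2 lands with bottom-row=1; cleared 0 line(s) (total 0); column heights now [0 0 5 2 2 0], max=5
Drop 3: T rot3 at col 1 lands with bottom-row=5; cleared 0 line(s) (total 0); column heights now [0 7 8 2 2 0], max=8
Drop 4: J rot2 at col 3 lands with bottom-row=1; cleared 0 line(s) (total 0); column heights now [0 7 8 3 3 3], max=8
Drop 5: Z rot1 at col 3 lands with bottom-row=3; cleared 0 line(s) (total 0); column heights now [0 7 8 5 6 3], max=8
Drop 6: I rot2 at col 0 lands with bottom-row=8; cleared 0 line(s) (total 0); column heights now [9 9 9 9 6 3], max=9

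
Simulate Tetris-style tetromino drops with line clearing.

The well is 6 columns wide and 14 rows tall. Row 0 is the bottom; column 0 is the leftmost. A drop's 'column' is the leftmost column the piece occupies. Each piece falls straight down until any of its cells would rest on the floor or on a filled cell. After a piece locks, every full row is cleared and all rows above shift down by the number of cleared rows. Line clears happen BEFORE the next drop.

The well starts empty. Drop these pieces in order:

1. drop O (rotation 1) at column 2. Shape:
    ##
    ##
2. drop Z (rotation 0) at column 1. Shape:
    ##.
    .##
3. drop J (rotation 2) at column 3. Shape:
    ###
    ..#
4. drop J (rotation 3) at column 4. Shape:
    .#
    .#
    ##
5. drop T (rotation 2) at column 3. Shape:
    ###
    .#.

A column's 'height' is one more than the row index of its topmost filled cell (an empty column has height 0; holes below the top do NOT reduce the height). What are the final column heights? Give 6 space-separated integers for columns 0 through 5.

Answer: 0 4 4 8 8 8

Derivation:
Drop 1: O rot1 at col 2 lands with bottom-row=0; cleared 0 line(s) (total 0); column heights now [0 0 2 2 0 0], max=2
Drop 2: Z rot0 at col 1 lands with bottom-row=2; cleared 0 line(s) (total 0); column heights now [0 4 4 3 0 0], max=4
Drop 3: J rot2 at col 3 lands with bottom-row=2; cleared 0 line(s) (total 0); column heights now [0 4 4 4 4 4], max=4
Drop 4: J rot3 at col 4 lands with bottom-row=4; cleared 0 line(s) (total 0); column heights now [0 4 4 4 5 7], max=7
Drop 5: T rot2 at col 3 lands with bottom-row=6; cleared 0 line(s) (total 0); column heights now [0 4 4 8 8 8], max=8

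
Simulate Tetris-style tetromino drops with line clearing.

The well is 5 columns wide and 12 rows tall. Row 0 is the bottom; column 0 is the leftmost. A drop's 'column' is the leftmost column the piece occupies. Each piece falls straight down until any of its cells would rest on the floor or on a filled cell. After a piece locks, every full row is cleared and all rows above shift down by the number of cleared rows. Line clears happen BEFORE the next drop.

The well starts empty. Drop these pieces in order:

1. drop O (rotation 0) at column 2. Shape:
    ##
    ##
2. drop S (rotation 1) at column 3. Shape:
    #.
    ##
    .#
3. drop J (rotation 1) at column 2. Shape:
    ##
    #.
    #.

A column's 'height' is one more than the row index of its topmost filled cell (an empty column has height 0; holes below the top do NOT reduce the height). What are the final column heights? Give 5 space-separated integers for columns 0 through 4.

Drop 1: O rot0 at col 2 lands with bottom-row=0; cleared 0 line(s) (total 0); column heights now [0 0 2 2 0], max=2
Drop 2: S rot1 at col 3 lands with bottom-row=1; cleared 0 line(s) (total 0); column heights now [0 0 2 4 3], max=4
Drop 3: J rot1 at col 2 lands with bottom-row=2; cleared 0 line(s) (total 0); column heights now [0 0 5 5 3], max=5

Answer: 0 0 5 5 3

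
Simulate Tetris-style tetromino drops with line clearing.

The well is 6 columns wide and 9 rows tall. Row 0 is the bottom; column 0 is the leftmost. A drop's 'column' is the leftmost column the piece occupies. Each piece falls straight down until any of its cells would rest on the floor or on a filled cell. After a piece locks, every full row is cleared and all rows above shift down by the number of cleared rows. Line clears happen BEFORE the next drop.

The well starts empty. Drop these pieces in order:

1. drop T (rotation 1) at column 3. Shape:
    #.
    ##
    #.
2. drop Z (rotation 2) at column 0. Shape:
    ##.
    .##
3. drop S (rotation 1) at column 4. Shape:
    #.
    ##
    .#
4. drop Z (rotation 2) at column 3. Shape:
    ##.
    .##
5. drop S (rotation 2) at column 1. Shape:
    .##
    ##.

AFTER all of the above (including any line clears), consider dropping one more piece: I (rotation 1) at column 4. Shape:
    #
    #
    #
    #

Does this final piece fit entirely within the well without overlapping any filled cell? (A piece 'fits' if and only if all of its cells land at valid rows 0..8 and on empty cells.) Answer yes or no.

Drop 1: T rot1 at col 3 lands with bottom-row=0; cleared 0 line(s) (total 0); column heights now [0 0 0 3 2 0], max=3
Drop 2: Z rot2 at col 0 lands with bottom-row=0; cleared 0 line(s) (total 0); column heights now [2 2 1 3 2 0], max=3
Drop 3: S rot1 at col 4 lands with bottom-row=1; cleared 0 line(s) (total 0); column heights now [2 2 1 3 4 3], max=4
Drop 4: Z rot2 at col 3 lands with bottom-row=4; cleared 0 line(s) (total 0); column heights now [2 2 1 6 6 5], max=6
Drop 5: S rot2 at col 1 lands with bottom-row=5; cleared 0 line(s) (total 0); column heights now [2 6 7 7 6 5], max=7
Test piece I rot1 at col 4 (width 1): heights before test = [2 6 7 7 6 5]; fits = False

Answer: no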